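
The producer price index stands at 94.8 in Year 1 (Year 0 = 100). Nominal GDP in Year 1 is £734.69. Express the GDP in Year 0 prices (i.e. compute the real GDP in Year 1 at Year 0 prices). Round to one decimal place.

Real = Nominal ÷ (Index/100) = 734.69 ÷ (94.8/100)
     = 734.69 ÷ 0.948 = 774.9895

775.0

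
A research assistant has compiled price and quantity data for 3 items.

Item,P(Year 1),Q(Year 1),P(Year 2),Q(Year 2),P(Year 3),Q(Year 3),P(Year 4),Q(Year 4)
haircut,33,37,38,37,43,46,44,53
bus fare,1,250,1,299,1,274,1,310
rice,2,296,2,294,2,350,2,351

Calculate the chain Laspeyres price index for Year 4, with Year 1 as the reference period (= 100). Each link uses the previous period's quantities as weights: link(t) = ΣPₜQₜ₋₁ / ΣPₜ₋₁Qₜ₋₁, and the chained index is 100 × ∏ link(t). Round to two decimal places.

119.59

Link Year 1→Year 2:
ΣP(Year 2)Q(Year 1) = 38×37 + 1×250 + 2×296 = 1406 + 250 + 592 = 2248
ΣP(Year 1)Q(Year 1) = 33×37 + 1×250 + 2×296 = 1221 + 250 + 592 = 2063
link = 2248/2063 = 1.089675
Link Year 2→Year 3:
ΣP(Year 3)Q(Year 2) = 43×37 + 1×299 + 2×294 = 1591 + 299 + 588 = 2478
ΣP(Year 2)Q(Year 2) = 38×37 + 1×299 + 2×294 = 1406 + 299 + 588 = 2293
link = 2478/2293 = 1.080680
Link Year 3→Year 4:
ΣP(Year 4)Q(Year 3) = 44×46 + 1×274 + 2×350 = 2024 + 274 + 700 = 2998
ΣP(Year 3)Q(Year 3) = 43×46 + 1×274 + 2×350 = 1978 + 274 + 700 = 2952
link = 2998/2952 = 1.015583
Chained index = 100 × 1.089675 × 1.080680 × 1.015583 = 119.5941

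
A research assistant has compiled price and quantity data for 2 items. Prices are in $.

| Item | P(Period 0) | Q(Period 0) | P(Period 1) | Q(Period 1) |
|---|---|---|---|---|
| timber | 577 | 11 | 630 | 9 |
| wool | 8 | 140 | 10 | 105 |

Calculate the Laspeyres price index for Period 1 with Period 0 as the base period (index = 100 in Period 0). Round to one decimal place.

Laspeyres price index uses base-period quantities as weights.
ΣP(Period 1)·Q(Period 0) = 630×11 + 10×140 = 6930 + 1400 = 8330
ΣP(Period 0)·Q(Period 0) = 577×11 + 8×140 = 6347 + 1120 = 7467
Index = 8330 / 7467 × 100 = 111.5575

111.6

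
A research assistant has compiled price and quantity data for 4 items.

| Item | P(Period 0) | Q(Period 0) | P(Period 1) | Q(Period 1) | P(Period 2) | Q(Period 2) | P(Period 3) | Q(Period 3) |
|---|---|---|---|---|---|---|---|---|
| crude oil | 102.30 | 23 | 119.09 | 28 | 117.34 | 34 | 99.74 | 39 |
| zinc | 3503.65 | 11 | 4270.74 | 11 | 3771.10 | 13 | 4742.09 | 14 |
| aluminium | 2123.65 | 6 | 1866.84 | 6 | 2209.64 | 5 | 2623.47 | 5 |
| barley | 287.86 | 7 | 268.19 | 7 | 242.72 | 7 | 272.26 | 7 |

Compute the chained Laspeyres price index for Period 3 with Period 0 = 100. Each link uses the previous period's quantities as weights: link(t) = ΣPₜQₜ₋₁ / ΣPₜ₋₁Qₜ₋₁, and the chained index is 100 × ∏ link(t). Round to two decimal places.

Link Period 0→Period 1:
ΣP(Period 1)Q(Period 0) = 119.09×23 + 4270.74×11 + 1866.84×6 + 268.19×7 = 2739.07 + 46978.14 + 11201.04 + 1877.33 = 62795.58
ΣP(Period 0)Q(Period 0) = 102.30×23 + 3503.65×11 + 2123.65×6 + 287.86×7 = 2352.9 + 38540.15 + 12741.9 + 2015.02 = 55649.97
link = 62795.58/55649.97 = 1.128403
Link Period 1→Period 2:
ΣP(Period 2)Q(Period 1) = 117.34×28 + 3771.10×11 + 2209.64×6 + 242.72×7 = 3285.52 + 41482.1 + 13257.84 + 1699.04 = 59724.5
ΣP(Period 1)Q(Period 1) = 119.09×28 + 4270.74×11 + 1866.84×6 + 268.19×7 = 3334.52 + 46978.14 + 11201.04 + 1877.33 = 63391.03
link = 59724.5/63391.03 = 0.942160
Link Period 2→Period 3:
ΣP(Period 3)Q(Period 2) = 99.74×34 + 4742.09×13 + 2623.47×5 + 272.26×7 = 3391.16 + 61647.17 + 13117.35 + 1905.82 = 80061.5
ΣP(Period 2)Q(Period 2) = 117.34×34 + 3771.10×13 + 2209.64×5 + 242.72×7 = 3989.56 + 49024.3 + 11048.2 + 1699.04 = 65761.1
link = 80061.5/65761.1 = 1.217460
Chained index = 100 × 1.128403 × 0.942160 × 1.217460 = 129.4326

129.43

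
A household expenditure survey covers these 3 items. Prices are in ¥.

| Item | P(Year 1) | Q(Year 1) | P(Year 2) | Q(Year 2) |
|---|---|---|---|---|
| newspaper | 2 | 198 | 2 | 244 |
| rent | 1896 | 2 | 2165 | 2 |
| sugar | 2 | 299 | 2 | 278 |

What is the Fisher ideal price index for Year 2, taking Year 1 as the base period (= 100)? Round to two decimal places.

Laspeyres component (base-period weights):
ΣP(Year 2)Q(Year 1) = 2×198 + 2165×2 + 2×299 = 396 + 4330 + 598 = 5324
ΣP(Year 1)Q(Year 1) = 2×198 + 1896×2 + 2×299 = 396 + 3792 + 598 = 4786
L = 5324 / 4786 × 100 = 111.2411
Paasche component (current-period weights):
ΣP(Year 2)Q(Year 2) = 2×244 + 2165×2 + 2×278 = 488 + 4330 + 556 = 5374
ΣP(Year 1)Q(Year 2) = 2×244 + 1896×2 + 2×278 = 488 + 3792 + 556 = 4836
P = 5374 / 4836 × 100 = 111.1249
Fisher = √(L × P) = √(111.2411 × 111.1249) = 111.1830

111.18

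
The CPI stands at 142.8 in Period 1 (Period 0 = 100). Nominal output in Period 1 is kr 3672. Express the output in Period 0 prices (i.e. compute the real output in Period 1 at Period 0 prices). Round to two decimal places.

2571.43

Real = Nominal ÷ (Index/100) = 3672 ÷ (142.8/100)
     = 3672 ÷ 1.428 = 2571.4286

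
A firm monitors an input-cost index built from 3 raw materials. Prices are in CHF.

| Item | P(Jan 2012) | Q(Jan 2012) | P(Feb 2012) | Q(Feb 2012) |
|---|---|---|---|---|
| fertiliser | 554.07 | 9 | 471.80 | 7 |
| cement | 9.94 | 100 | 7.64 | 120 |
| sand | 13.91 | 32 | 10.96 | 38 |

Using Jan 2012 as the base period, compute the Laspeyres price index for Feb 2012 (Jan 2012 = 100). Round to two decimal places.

Laspeyres price index uses base-period quantities as weights.
ΣP(Feb 2012)·Q(Jan 2012) = 471.80×9 + 7.64×100 + 10.96×32 = 4246.2 + 764 + 350.72 = 5360.92
ΣP(Jan 2012)·Q(Jan 2012) = 554.07×9 + 9.94×100 + 13.91×32 = 4986.63 + 994 + 445.12 = 6425.75
Index = 5360.92 / 6425.75 × 100 = 83.4287

83.43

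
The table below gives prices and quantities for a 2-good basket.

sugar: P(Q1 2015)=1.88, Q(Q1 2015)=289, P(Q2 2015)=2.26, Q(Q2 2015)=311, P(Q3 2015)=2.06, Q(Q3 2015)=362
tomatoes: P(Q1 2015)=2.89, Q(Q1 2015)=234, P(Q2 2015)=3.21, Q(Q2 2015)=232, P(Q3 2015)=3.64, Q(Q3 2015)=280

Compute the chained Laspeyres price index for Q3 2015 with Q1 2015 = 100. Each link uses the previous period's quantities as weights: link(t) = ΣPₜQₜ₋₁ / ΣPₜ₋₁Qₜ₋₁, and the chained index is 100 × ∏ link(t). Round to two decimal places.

118.13

Link Q1 2015→Q2 2015:
ΣP(Q2 2015)Q(Q1 2015) = 2.26×289 + 3.21×234 = 653.14 + 751.14 = 1404.28
ΣP(Q1 2015)Q(Q1 2015) = 1.88×289 + 2.89×234 = 543.32 + 676.26 = 1219.58
link = 1404.28/1219.58 = 1.151446
Link Q2 2015→Q3 2015:
ΣP(Q3 2015)Q(Q2 2015) = 2.06×311 + 3.64×232 = 640.66 + 844.48 = 1485.14
ΣP(Q2 2015)Q(Q2 2015) = 2.26×311 + 3.21×232 = 702.86 + 744.72 = 1447.58
link = 1485.14/1447.58 = 1.025947
Chained index = 100 × 1.151446 × 1.025947 = 118.1322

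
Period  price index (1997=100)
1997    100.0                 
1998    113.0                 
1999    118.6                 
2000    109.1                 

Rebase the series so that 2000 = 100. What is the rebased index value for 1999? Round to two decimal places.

Rebased(1999) = 118.6 / 109.1 × 100 = 108.7076

108.71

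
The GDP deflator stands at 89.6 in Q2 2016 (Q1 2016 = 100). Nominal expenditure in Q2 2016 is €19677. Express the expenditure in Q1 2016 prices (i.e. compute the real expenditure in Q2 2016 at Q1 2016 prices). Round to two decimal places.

21960.94

Real = Nominal ÷ (Index/100) = 19677 ÷ (89.6/100)
     = 19677 ÷ 0.896 = 21960.9375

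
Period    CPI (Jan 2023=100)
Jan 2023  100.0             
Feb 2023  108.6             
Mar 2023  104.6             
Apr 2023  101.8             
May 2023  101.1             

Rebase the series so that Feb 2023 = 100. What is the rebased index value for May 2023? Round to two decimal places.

93.09

Rebased(May 2023) = 101.1 / 108.6 × 100 = 93.0939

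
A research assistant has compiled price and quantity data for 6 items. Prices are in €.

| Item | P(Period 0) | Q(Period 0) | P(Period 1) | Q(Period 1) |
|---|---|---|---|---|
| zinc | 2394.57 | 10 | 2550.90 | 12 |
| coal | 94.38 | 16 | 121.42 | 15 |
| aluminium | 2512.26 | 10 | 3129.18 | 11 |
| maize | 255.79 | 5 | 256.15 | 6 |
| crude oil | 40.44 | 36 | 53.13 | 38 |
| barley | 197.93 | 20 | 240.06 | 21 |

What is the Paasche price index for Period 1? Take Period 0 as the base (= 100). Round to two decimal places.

Paasche price index uses current-period quantities as weights.
ΣP(Period 1)·Q(Period 1) = 2550.90×12 + 121.42×15 + 3129.18×11 + 256.15×6 + 53.13×38 + 240.06×21 = 30610.8 + 1821.3 + 34420.98 + 1536.9 + 2018.94 + 5041.26 = 75450.18
ΣP(Period 0)·Q(Period 1) = 2394.57×12 + 94.38×15 + 2512.26×11 + 255.79×6 + 40.44×38 + 197.93×21 = 28734.84 + 1415.7 + 27634.86 + 1534.74 + 1536.72 + 4156.53 = 65013.39
Index = 75450.18 / 65013.39 × 100 = 116.0533

116.05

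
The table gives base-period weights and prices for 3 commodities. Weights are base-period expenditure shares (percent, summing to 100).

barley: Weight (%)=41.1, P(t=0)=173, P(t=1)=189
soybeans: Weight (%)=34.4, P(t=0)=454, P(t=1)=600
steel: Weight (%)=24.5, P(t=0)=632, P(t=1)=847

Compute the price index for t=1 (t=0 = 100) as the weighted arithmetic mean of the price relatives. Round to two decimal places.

123.20

barley: 41.1 × (189/173) = 41.1 × 1.092486 = 44.9012
soybeans: 34.4 × (600/454) = 34.4 × 1.321586 = 45.4626
steel: 24.5 × (847/632) = 24.5 × 1.340190 = 32.8347
Index = Σ wᵢ·(p₁ᵢ/p₀ᵢ) = 44.9012 + 45.4626 + 32.8347 = 123.1984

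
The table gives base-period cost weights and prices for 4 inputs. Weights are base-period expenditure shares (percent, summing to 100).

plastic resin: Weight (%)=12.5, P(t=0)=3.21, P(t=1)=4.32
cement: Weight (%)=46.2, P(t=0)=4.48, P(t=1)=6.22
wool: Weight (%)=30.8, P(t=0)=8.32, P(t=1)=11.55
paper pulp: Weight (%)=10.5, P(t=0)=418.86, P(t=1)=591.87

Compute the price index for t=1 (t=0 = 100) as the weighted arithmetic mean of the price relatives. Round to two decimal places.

plastic resin: 12.5 × (4.32/3.21) = 12.5 × 1.345794 = 16.8224
cement: 46.2 × (6.22/4.48) = 46.2 × 1.388393 = 64.1437
wool: 30.8 × (11.55/8.32) = 30.8 × 1.388221 = 42.7572
paper pulp: 10.5 × (591.87/418.86) = 10.5 × 1.413050 = 14.8370
Index = Σ wᵢ·(p₁ᵢ/p₀ᵢ) = 16.8224 + 64.1437 + 42.7572 + 14.8370 = 138.5604

138.56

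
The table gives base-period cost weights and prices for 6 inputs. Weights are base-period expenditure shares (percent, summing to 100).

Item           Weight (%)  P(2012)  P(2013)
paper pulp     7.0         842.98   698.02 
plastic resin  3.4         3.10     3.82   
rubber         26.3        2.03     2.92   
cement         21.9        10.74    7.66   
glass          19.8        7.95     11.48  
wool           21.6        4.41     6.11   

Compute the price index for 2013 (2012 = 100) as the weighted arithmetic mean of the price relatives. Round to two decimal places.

paper pulp: 7.0 × (698.02/842.98) = 7.0 × 0.828039 = 5.7963
plastic resin: 3.4 × (3.82/3.10) = 3.4 × 1.232258 = 4.1897
rubber: 26.3 × (2.92/2.03) = 26.3 × 1.438424 = 37.8305
cement: 21.9 × (7.66/10.74) = 21.9 × 0.713222 = 15.6196
glass: 19.8 × (11.48/7.95) = 19.8 × 1.444025 = 28.5917
wool: 21.6 × (6.11/4.41) = 21.6 × 1.385488 = 29.9265
Index = Σ wᵢ·(p₁ᵢ/p₀ᵢ) = 5.7963 + 4.1897 + 37.8305 + 15.6196 + 28.5917 + 29.9265 = 121.9543

121.95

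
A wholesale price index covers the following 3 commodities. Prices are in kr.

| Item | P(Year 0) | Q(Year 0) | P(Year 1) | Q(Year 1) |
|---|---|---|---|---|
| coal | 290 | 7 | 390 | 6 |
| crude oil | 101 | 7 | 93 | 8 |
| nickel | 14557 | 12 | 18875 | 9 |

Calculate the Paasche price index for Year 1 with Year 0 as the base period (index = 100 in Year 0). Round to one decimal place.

Paasche price index uses current-period quantities as weights.
ΣP(Year 1)·Q(Year 1) = 390×6 + 93×8 + 18875×9 = 2340 + 744 + 169875 = 172959
ΣP(Year 0)·Q(Year 1) = 290×6 + 101×8 + 14557×9 = 1740 + 808 + 131013 = 133561
Index = 172959 / 133561 × 100 = 129.4981

129.5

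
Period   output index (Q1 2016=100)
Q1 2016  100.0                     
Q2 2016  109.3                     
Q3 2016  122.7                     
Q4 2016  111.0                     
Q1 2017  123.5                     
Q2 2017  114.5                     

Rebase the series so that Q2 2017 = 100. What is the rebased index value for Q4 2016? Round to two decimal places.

Rebased(Q4 2016) = 111.0 / 114.5 × 100 = 96.9432

96.94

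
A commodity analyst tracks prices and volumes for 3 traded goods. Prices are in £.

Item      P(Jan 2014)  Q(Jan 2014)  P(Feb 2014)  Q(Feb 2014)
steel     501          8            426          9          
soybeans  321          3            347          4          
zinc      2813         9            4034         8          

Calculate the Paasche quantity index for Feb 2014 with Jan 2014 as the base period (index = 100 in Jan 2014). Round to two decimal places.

Paasche quantity index uses current-period prices as weights.
ΣP(Feb 2014)·Q(Feb 2014) = 426×9 + 347×4 + 4034×8 = 3834 + 1388 + 32272 = 37494
ΣP(Feb 2014)·Q(Jan 2014) = 426×8 + 347×3 + 4034×9 = 3408 + 1041 + 36306 = 40755
Index = 37494 / 40755 × 100 = 91.9985

92.00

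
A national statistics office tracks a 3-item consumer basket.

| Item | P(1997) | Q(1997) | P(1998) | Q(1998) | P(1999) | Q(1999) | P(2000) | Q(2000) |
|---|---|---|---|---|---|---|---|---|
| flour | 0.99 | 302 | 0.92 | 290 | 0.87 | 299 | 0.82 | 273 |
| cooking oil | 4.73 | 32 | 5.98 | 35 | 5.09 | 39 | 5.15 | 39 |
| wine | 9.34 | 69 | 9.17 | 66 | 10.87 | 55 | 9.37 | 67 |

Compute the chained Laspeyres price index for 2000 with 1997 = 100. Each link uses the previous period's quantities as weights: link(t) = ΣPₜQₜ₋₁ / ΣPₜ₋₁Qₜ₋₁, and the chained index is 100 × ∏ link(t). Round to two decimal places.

Link 1997→1998:
ΣP(1998)Q(1997) = 0.92×302 + 5.98×32 + 9.17×69 = 277.84 + 191.36 + 632.73 = 1101.93
ΣP(1997)Q(1997) = 0.99×302 + 4.73×32 + 9.34×69 = 298.98 + 151.36 + 644.46 = 1094.8
link = 1101.93/1094.8 = 1.006513
Link 1998→1999:
ΣP(1999)Q(1998) = 0.87×290 + 5.09×35 + 10.87×66 = 252.3 + 178.15 + 717.42 = 1147.87
ΣP(1998)Q(1998) = 0.92×290 + 5.98×35 + 9.17×66 = 266.8 + 209.3 + 605.22 = 1081.32
link = 1147.87/1081.32 = 1.061545
Link 1999→2000:
ΣP(2000)Q(1999) = 0.82×299 + 5.15×39 + 9.37×55 = 245.18 + 200.85 + 515.35 = 961.38
ΣP(1999)Q(1999) = 0.87×299 + 5.09×39 + 10.87×55 = 260.13 + 198.51 + 597.85 = 1056.49
link = 961.38/1056.49 = 0.909975
Chained index = 100 × 1.006513 × 1.061545 × 0.909975 = 97.2271

97.23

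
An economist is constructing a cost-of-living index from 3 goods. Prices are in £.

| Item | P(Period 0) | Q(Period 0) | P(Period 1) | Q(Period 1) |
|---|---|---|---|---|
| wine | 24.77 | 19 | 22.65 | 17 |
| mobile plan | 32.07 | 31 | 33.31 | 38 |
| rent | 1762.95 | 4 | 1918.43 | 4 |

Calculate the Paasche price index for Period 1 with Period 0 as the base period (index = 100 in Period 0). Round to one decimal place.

107.3

Paasche price index uses current-period quantities as weights.
ΣP(Period 1)·Q(Period 1) = 22.65×17 + 33.31×38 + 1918.43×4 = 385.05 + 1265.78 + 7673.72 = 9324.55
ΣP(Period 0)·Q(Period 1) = 24.77×17 + 32.07×38 + 1762.95×4 = 421.09 + 1218.66 + 7051.8 = 8691.55
Index = 9324.55 / 8691.55 × 100 = 107.2829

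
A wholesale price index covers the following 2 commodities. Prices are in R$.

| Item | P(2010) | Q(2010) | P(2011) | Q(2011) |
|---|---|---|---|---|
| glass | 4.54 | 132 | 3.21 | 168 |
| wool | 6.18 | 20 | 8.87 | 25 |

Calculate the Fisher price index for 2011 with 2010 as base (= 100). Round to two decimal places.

Laspeyres component (base-period weights):
ΣP(2011)Q(2010) = 3.21×132 + 8.87×20 = 423.72 + 177.4 = 601.12
ΣP(2010)Q(2010) = 4.54×132 + 6.18×20 = 599.28 + 123.6 = 722.88
L = 601.12 / 722.88 × 100 = 83.1563
Paasche component (current-period weights):
ΣP(2011)Q(2011) = 3.21×168 + 8.87×25 = 539.28 + 221.75 = 761.03
ΣP(2010)Q(2011) = 4.54×168 + 6.18×25 = 762.72 + 154.5 = 917.22
P = 761.03 / 917.22 × 100 = 82.9714
Fisher = √(L × P) = √(83.1563 × 82.9714) = 83.0638

83.06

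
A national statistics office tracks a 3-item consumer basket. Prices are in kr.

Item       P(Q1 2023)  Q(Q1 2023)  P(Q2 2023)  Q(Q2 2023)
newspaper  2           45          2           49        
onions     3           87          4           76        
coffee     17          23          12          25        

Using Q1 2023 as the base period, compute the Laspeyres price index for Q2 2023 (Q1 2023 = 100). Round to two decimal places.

Laspeyres price index uses base-period quantities as weights.
ΣP(Q2 2023)·Q(Q1 2023) = 2×45 + 4×87 + 12×23 = 90 + 348 + 276 = 714
ΣP(Q1 2023)·Q(Q1 2023) = 2×45 + 3×87 + 17×23 = 90 + 261 + 391 = 742
Index = 714 / 742 × 100 = 96.2264

96.23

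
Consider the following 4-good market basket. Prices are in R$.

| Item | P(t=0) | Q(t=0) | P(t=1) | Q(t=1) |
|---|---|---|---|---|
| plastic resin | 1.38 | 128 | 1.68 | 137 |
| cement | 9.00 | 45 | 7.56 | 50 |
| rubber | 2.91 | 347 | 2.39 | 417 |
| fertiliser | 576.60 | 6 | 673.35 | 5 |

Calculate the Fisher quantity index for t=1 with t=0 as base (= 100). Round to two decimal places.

92.69

Laspeyres component (base-period weights):
ΣP(t=0)Q(t=1) = 1.38×137 + 9.00×50 + 2.91×417 + 576.60×5 = 189.06 + 450 + 1213.47 + 2883 = 4735.53
ΣP(t=0)Q(t=0) = 1.38×128 + 9.00×45 + 2.91×347 + 576.60×6 = 176.64 + 405 + 1009.77 + 3459.6 = 5051.01
L = 4735.53 / 5051.01 × 100 = 93.7541
Paasche component (current-period weights):
ΣP(t=1)Q(t=1) = 1.68×137 + 7.56×50 + 2.39×417 + 673.35×5 = 230.16 + 378 + 996.63 + 3366.75 = 4971.54
ΣP(t=1)Q(t=0) = 1.68×128 + 7.56×45 + 2.39×347 + 673.35×6 = 215.04 + 340.2 + 829.33 + 4040.1 = 5424.67
P = 4971.54 / 5424.67 × 100 = 91.6469
Fisher = √(L × P) = √(93.7541 × 91.6469) = 92.6945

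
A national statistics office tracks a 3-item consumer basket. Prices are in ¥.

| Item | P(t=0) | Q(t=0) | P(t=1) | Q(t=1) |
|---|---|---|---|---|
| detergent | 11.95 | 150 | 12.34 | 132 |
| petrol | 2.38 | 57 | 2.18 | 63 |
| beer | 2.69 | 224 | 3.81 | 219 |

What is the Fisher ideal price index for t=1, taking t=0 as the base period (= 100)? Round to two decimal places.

Laspeyres component (base-period weights):
ΣP(t=1)Q(t=0) = 12.34×150 + 2.18×57 + 3.81×224 = 1851 + 124.26 + 853.44 = 2828.7
ΣP(t=0)Q(t=0) = 11.95×150 + 2.38×57 + 2.69×224 = 1792.5 + 135.66 + 602.56 = 2530.72
L = 2828.7 / 2530.72 × 100 = 111.7745
Paasche component (current-period weights):
ΣP(t=1)Q(t=1) = 12.34×132 + 2.18×63 + 3.81×219 = 1628.88 + 137.34 + 834.39 = 2600.61
ΣP(t=0)Q(t=1) = 11.95×132 + 2.38×63 + 2.69×219 = 1577.4 + 149.94 + 589.11 = 2316.45
P = 2600.61 / 2316.45 × 100 = 112.2670
Fisher = √(L × P) = √(111.7745 × 112.2670) = 112.0205

112.02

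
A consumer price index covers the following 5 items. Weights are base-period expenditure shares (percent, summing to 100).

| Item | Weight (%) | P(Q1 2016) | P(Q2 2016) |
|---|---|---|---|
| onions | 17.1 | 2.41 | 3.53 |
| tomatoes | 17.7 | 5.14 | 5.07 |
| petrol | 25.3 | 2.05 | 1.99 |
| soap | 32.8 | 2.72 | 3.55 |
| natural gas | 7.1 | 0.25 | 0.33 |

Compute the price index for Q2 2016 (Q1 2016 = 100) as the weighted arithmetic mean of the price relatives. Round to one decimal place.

119.2

onions: 17.1 × (3.53/2.41) = 17.1 × 1.464730 = 25.0469
tomatoes: 17.7 × (5.07/5.14) = 17.7 × 0.986381 = 17.4589
petrol: 25.3 × (1.99/2.05) = 25.3 × 0.970732 = 24.5595
soap: 32.8 × (3.55/2.72) = 32.8 × 1.305147 = 42.8088
natural gas: 7.1 × (0.33/0.25) = 7.1 × 1.320000 = 9.3720
Index = Σ wᵢ·(p₁ᵢ/p₀ᵢ) = 25.0469 + 17.4589 + 24.5595 + 42.8088 + 9.3720 = 119.2462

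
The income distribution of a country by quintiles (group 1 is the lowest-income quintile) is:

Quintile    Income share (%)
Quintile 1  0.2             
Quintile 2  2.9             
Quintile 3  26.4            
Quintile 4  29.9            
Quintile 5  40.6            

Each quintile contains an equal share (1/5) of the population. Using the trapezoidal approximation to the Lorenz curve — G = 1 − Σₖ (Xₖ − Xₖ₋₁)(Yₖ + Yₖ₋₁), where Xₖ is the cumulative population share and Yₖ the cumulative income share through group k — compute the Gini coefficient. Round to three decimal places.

0.431

Cumulative income shares Yₖ: 0.0020, 0.0310, 0.2950, 0.5940, 1.0000
Σ (Xₖ−Xₖ₋₁)(Yₖ+Yₖ₋₁) = (1/5)(0.0020+0.0000) + (1/5)(0.0310+0.0020) + (1/5)(0.2950+0.0310) + (1/5)(0.5940+0.2950) + (1/5)(1.0000+0.5940)
  = 0.0004 + 0.0066 + 0.0652 + 0.1778 + 0.3188 = 0.5688
G = 1 − 0.5688 = 0.4312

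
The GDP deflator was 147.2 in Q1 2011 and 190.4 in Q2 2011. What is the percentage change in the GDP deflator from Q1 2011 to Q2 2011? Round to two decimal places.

29.35%

Change = (190.4 − 147.2) / 147.2 × 100
       = 43.2 / 147.2 × 100 = 29.3478%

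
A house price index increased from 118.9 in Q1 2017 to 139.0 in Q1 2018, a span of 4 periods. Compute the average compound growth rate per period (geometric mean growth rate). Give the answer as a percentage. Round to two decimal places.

Growth factor = (139.0/118.9)^(1/4) = (1.169050)^(1/4) = 1.039820
Growth rate = 1.039820 − 1 = 0.039820 = 3.9820%

3.98%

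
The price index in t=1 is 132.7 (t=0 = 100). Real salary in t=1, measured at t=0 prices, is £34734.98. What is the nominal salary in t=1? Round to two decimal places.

46093.32

Nominal = Real × (Index/100) = 34734.98 × (132.7/100)
        = 34734.98 × 1.327 = 46093.3185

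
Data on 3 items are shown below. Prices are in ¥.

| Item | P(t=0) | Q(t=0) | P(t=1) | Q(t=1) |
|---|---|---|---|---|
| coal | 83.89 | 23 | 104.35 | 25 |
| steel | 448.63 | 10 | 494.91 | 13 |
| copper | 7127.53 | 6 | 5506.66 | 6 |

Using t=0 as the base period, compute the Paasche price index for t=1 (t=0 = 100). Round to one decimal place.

Paasche price index uses current-period quantities as weights.
ΣP(t=1)·Q(t=1) = 104.35×25 + 494.91×13 + 5506.66×6 = 2608.75 + 6433.83 + 33039.96 = 42082.54
ΣP(t=0)·Q(t=1) = 83.89×25 + 448.63×13 + 7127.53×6 = 2097.25 + 5832.19 + 42765.18 = 50694.62
Index = 42082.54 / 50694.62 × 100 = 83.0118

83.0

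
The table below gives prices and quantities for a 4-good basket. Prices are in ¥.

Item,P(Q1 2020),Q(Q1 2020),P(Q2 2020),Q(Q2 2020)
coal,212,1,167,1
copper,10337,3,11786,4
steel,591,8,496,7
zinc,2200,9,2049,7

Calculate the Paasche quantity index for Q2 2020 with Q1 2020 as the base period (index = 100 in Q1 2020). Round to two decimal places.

112.41

Paasche quantity index uses current-period prices as weights.
ΣP(Q2 2020)·Q(Q2 2020) = 167×1 + 11786×4 + 496×7 + 2049×7 = 167 + 47144 + 3472 + 14343 = 65126
ΣP(Q2 2020)·Q(Q1 2020) = 167×1 + 11786×3 + 496×8 + 2049×9 = 167 + 35358 + 3968 + 18441 = 57934
Index = 65126 / 57934 × 100 = 112.4141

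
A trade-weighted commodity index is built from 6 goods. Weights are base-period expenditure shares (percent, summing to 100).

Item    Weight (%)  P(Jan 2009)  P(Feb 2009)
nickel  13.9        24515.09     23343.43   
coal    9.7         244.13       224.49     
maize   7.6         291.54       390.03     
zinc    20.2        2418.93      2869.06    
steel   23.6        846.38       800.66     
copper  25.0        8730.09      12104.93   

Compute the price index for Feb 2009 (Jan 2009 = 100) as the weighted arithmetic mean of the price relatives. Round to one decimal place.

nickel: 13.9 × (23343.43/24515.09) = 13.9 × 0.952207 = 13.2357
coal: 9.7 × (224.49/244.13) = 9.7 × 0.919551 = 8.9196
maize: 7.6 × (390.03/291.54) = 7.6 × 1.337827 = 10.1675
zinc: 20.2 × (2869.06/2418.93) = 20.2 × 1.186086 = 23.9589
steel: 23.6 × (800.66/846.38) = 23.6 × 0.945982 = 22.3252
copper: 25.0 × (12104.93/8730.09) = 25.0 × 1.386576 = 34.6644
Index = Σ wᵢ·(p₁ᵢ/p₀ᵢ) = 13.2357 + 8.9196 + 10.1675 + 23.9589 + 22.3252 + 34.6644 = 113.2713

113.3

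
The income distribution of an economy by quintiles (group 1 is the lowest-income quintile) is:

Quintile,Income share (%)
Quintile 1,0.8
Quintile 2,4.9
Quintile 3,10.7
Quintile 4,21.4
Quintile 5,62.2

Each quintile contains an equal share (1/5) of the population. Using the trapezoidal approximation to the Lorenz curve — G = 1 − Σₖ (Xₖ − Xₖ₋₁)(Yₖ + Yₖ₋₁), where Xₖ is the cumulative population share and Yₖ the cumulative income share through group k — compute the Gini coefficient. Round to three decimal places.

0.557

Cumulative income shares Yₖ: 0.0080, 0.0570, 0.1640, 0.3780, 1.0000
Σ (Xₖ−Xₖ₋₁)(Yₖ+Yₖ₋₁) = (1/5)(0.0080+0.0000) + (1/5)(0.0570+0.0080) + (1/5)(0.1640+0.0570) + (1/5)(0.3780+0.1640) + (1/5)(1.0000+0.3780)
  = 0.0016 + 0.0130 + 0.0442 + 0.1084 + 0.2756 = 0.4428
G = 1 − 0.4428 = 0.5572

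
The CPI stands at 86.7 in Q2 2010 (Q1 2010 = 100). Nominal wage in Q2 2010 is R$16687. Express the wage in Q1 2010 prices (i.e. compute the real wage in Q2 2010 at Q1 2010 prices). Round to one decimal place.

Real = Nominal ÷ (Index/100) = 16687 ÷ (86.7/100)
     = 16687 ÷ 0.867 = 19246.8281

19246.8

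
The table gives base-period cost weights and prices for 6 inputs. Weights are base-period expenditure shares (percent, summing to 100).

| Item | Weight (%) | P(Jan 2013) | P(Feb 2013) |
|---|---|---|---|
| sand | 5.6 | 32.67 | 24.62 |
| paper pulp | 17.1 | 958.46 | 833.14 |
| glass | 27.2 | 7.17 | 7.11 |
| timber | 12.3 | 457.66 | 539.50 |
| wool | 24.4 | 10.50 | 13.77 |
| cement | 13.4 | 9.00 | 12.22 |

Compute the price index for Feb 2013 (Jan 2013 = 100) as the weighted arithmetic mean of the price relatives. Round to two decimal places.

110.75

sand: 5.6 × (24.62/32.67) = 5.6 × 0.753597 = 4.2201
paper pulp: 17.1 × (833.14/958.46) = 17.1 × 0.869249 = 14.8642
glass: 27.2 × (7.11/7.17) = 27.2 × 0.991632 = 26.9724
timber: 12.3 × (539.50/457.66) = 12.3 × 1.178823 = 14.4995
wool: 24.4 × (13.77/10.50) = 24.4 × 1.311429 = 31.9989
cement: 13.4 × (12.22/9.00) = 13.4 × 1.357778 = 18.1942
Index = Σ wᵢ·(p₁ᵢ/p₀ᵢ) = 4.2201 + 14.8642 + 26.9724 + 14.4995 + 31.9989 + 18.1942 = 110.7493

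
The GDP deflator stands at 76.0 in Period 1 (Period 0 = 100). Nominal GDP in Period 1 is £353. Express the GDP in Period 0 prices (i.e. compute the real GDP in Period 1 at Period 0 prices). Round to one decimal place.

Real = Nominal ÷ (Index/100) = 353 ÷ (76.0/100)
     = 353 ÷ 0.760 = 464.4737

464.5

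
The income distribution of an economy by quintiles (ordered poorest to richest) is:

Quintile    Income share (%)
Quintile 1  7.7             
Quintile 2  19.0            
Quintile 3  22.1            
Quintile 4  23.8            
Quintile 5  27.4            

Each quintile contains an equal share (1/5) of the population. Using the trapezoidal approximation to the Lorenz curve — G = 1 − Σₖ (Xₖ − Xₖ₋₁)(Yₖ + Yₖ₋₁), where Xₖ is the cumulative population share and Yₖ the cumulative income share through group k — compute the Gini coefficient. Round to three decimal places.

Cumulative income shares Yₖ: 0.0770, 0.2670, 0.4880, 0.7260, 1.0000
Σ (Xₖ−Xₖ₋₁)(Yₖ+Yₖ₋₁) = (1/5)(0.0770+0.0000) + (1/5)(0.2670+0.0770) + (1/5)(0.4880+0.2670) + (1/5)(0.7260+0.4880) + (1/5)(1.0000+0.7260)
  = 0.0154 + 0.0688 + 0.1510 + 0.2428 + 0.3452 = 0.8232
G = 1 − 0.8232 = 0.1768

0.177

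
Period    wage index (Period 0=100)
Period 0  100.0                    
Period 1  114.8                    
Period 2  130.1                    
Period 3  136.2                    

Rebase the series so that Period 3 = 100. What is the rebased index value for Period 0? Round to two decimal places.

73.42

Rebased(Period 0) = 100.0 / 136.2 × 100 = 73.4214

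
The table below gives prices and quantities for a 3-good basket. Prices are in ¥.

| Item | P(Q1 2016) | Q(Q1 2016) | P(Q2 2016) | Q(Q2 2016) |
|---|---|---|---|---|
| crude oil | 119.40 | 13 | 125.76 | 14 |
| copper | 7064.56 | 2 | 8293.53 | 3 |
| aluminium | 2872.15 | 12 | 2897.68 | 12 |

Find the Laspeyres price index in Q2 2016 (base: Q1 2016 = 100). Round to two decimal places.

Laspeyres price index uses base-period quantities as weights.
ΣP(Q2 2016)·Q(Q1 2016) = 125.76×13 + 8293.53×2 + 2897.68×12 = 1634.88 + 16587.06 + 34772.16 = 52994.1
ΣP(Q1 2016)·Q(Q1 2016) = 119.40×13 + 7064.56×2 + 2872.15×12 = 1552.2 + 14129.12 + 34465.8 = 50147.12
Index = 52994.1 / 50147.12 × 100 = 105.6773

105.68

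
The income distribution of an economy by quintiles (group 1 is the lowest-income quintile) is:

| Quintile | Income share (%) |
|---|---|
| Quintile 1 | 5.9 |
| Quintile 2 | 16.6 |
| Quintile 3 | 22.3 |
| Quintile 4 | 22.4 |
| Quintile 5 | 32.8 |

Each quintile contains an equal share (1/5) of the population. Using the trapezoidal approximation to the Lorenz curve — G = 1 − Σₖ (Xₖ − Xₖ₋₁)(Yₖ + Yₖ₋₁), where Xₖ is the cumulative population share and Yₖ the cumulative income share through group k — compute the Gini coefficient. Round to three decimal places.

Cumulative income shares Yₖ: 0.0590, 0.2250, 0.4480, 0.6720, 1.0000
Σ (Xₖ−Xₖ₋₁)(Yₖ+Yₖ₋₁) = (1/5)(0.0590+0.0000) + (1/5)(0.2250+0.0590) + (1/5)(0.4480+0.2250) + (1/5)(0.6720+0.4480) + (1/5)(1.0000+0.6720)
  = 0.0118 + 0.0568 + 0.1346 + 0.2240 + 0.3344 = 0.7616
G = 1 − 0.7616 = 0.2384

0.238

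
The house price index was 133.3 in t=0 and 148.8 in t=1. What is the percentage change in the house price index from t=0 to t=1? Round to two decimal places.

Change = (148.8 − 133.3) / 133.3 × 100
       = 15.5 / 133.3 × 100 = 11.6279%

11.63%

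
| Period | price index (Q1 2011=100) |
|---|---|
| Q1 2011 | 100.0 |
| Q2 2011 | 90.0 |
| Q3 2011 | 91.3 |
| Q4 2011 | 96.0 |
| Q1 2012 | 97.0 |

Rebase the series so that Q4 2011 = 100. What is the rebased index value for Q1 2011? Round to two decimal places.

Rebased(Q1 2011) = 100.0 / 96.0 × 100 = 104.1667

104.17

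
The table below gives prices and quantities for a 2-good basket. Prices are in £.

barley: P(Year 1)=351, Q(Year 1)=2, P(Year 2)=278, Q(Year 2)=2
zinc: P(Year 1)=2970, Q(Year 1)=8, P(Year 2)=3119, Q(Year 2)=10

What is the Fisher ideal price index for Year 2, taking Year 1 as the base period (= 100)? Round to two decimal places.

Laspeyres component (base-period weights):
ΣP(Year 2)Q(Year 1) = 278×2 + 3119×8 = 556 + 24952 = 25508
ΣP(Year 1)Q(Year 1) = 351×2 + 2970×8 = 702 + 23760 = 24462
L = 25508 / 24462 × 100 = 104.2760
Paasche component (current-period weights):
ΣP(Year 2)Q(Year 2) = 278×2 + 3119×10 = 556 + 31190 = 31746
ΣP(Year 1)Q(Year 2) = 351×2 + 2970×10 = 702 + 29700 = 30402
P = 31746 / 30402 × 100 = 104.4208
Fisher = √(L × P) = √(104.2760 × 104.4208) = 104.3484

104.35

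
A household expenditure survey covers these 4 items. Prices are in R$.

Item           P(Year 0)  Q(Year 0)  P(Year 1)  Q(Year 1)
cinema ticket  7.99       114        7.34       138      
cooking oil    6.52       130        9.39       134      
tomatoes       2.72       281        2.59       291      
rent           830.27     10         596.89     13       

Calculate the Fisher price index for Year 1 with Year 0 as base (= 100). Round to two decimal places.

Laspeyres component (base-period weights):
ΣP(Year 1)Q(Year 0) = 7.34×114 + 9.39×130 + 2.59×281 + 596.89×10 = 836.76 + 1220.7 + 727.79 + 5968.9 = 8754.15
ΣP(Year 0)Q(Year 0) = 7.99×114 + 6.52×130 + 2.72×281 + 830.27×10 = 910.86 + 847.6 + 764.32 + 8302.7 = 10825.48
L = 8754.15 / 10825.48 × 100 = 80.8662
Paasche component (current-period weights):
ΣP(Year 1)Q(Year 1) = 7.34×138 + 9.39×134 + 2.59×291 + 596.89×13 = 1012.92 + 1258.26 + 753.69 + 7759.57 = 10784.44
ΣP(Year 0)Q(Year 1) = 7.99×138 + 6.52×134 + 2.72×291 + 830.27×13 = 1102.62 + 873.68 + 791.52 + 10793.51 = 13561.33
P = 10784.44 / 13561.33 × 100 = 79.5235
Fisher = √(L × P) = √(80.8662 × 79.5235) = 80.1920

80.19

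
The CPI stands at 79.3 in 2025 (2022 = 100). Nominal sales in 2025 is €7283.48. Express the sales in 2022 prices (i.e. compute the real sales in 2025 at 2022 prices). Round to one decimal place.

9184.7

Real = Nominal ÷ (Index/100) = 7283.48 ÷ (79.3/100)
     = 7283.48 ÷ 0.793 = 9184.7163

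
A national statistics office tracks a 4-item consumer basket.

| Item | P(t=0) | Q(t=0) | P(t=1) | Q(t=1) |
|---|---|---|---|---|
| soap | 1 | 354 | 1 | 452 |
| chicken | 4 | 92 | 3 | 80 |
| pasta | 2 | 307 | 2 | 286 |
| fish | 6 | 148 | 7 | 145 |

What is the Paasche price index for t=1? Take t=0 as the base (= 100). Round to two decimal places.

102.94

Paasche price index uses current-period quantities as weights.
ΣP(t=1)·Q(t=1) = 1×452 + 3×80 + 2×286 + 7×145 = 452 + 240 + 572 + 1015 = 2279
ΣP(t=0)·Q(t=1) = 1×452 + 4×80 + 2×286 + 6×145 = 452 + 320 + 572 + 870 = 2214
Index = 2279 / 2214 × 100 = 102.9359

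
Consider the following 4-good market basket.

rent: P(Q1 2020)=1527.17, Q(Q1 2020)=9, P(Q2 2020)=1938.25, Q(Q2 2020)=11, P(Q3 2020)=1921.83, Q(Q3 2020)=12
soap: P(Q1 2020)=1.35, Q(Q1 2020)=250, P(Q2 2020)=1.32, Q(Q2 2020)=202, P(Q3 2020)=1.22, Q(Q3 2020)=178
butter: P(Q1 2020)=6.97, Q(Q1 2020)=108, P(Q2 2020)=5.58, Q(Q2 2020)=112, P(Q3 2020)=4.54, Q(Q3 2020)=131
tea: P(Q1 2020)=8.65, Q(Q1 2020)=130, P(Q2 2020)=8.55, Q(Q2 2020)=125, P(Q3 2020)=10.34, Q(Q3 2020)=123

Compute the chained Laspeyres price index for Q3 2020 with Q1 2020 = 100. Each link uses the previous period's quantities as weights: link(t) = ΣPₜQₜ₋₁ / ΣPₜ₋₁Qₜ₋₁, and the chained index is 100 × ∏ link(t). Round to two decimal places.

121.62

Link Q1 2020→Q2 2020:
ΣP(Q2 2020)Q(Q1 2020) = 1938.25×9 + 1.32×250 + 5.58×108 + 8.55×130 = 17444.25 + 330 + 602.64 + 1111.5 = 19488.39
ΣP(Q1 2020)Q(Q1 2020) = 1527.17×9 + 1.35×250 + 6.97×108 + 8.65×130 = 13744.53 + 337.5 + 752.76 + 1124.5 = 15959.29
link = 19488.39/15959.29 = 1.221131
Link Q2 2020→Q3 2020:
ΣP(Q3 2020)Q(Q2 2020) = 1921.83×11 + 1.22×202 + 4.54×112 + 10.34×125 = 21140.13 + 246.44 + 508.48 + 1292.5 = 23187.55
ΣP(Q2 2020)Q(Q2 2020) = 1938.25×11 + 1.32×202 + 5.58×112 + 8.55×125 = 21320.75 + 266.64 + 624.96 + 1068.75 = 23281.1
link = 23187.55/23281.1 = 0.995982
Chained index = 100 × 1.221131 × 0.995982 = 121.6225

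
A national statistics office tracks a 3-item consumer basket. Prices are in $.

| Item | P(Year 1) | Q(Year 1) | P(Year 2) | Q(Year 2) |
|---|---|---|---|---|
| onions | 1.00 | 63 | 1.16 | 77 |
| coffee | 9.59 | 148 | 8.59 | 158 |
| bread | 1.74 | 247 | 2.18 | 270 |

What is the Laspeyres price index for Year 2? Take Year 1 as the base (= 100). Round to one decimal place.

Laspeyres price index uses base-period quantities as weights.
ΣP(Year 2)·Q(Year 1) = 1.16×63 + 8.59×148 + 2.18×247 = 73.08 + 1271.32 + 538.46 = 1882.86
ΣP(Year 1)·Q(Year 1) = 1.00×63 + 9.59×148 + 1.74×247 = 63 + 1419.32 + 429.78 = 1912.1
Index = 1882.86 / 1912.1 × 100 = 98.4708

98.5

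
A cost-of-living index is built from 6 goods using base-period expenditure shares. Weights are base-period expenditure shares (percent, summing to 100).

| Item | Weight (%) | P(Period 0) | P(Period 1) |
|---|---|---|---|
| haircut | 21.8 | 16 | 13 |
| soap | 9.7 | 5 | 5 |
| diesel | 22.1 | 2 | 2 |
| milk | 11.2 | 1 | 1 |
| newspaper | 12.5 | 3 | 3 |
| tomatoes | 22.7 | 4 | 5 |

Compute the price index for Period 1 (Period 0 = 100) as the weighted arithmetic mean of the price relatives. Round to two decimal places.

haircut: 21.8 × (13/16) = 21.8 × 0.812500 = 17.7125
soap: 9.7 × (5/5) = 9.7 × 1.000000 = 9.7000
diesel: 22.1 × (2/2) = 22.1 × 1.000000 = 22.1000
milk: 11.2 × (1/1) = 11.2 × 1.000000 = 11.2000
newspaper: 12.5 × (3/3) = 12.5 × 1.000000 = 12.5000
tomatoes: 22.7 × (5/4) = 22.7 × 1.250000 = 28.3750
Index = Σ wᵢ·(p₁ᵢ/p₀ᵢ) = 17.7125 + 9.7000 + 22.1000 + 11.2000 + 12.5000 + 28.3750 = 101.5875

101.59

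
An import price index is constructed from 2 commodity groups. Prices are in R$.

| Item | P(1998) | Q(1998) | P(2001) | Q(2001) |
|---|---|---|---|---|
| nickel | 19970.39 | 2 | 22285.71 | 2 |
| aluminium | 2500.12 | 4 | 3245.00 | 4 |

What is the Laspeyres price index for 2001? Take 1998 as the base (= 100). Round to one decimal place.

115.2

Laspeyres price index uses base-period quantities as weights.
ΣP(2001)·Q(1998) = 22285.71×2 + 3245.00×4 = 44571.42 + 12980 = 57551.42
ΣP(1998)·Q(1998) = 19970.39×2 + 2500.12×4 = 39940.78 + 10000.48 = 49941.26
Index = 57551.42 / 49941.26 × 100 = 115.2382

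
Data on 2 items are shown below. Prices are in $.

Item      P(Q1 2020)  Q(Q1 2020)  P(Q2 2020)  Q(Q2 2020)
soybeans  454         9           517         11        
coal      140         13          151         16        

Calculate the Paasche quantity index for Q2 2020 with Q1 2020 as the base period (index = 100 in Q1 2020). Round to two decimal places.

Paasche quantity index uses current-period prices as weights.
ΣP(Q2 2020)·Q(Q2 2020) = 517×11 + 151×16 = 5687 + 2416 = 8103
ΣP(Q2 2020)·Q(Q1 2020) = 517×9 + 151×13 = 4653 + 1963 = 6616
Index = 8103 / 6616 × 100 = 122.4758

122.48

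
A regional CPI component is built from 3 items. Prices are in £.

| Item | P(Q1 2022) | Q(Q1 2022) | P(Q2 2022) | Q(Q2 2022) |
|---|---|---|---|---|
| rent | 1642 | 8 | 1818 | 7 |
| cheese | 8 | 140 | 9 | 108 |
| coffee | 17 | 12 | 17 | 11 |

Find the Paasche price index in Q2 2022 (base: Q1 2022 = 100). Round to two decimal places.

110.68

Paasche price index uses current-period quantities as weights.
ΣP(Q2 2022)·Q(Q2 2022) = 1818×7 + 9×108 + 17×11 = 12726 + 972 + 187 = 13885
ΣP(Q1 2022)·Q(Q2 2022) = 1642×7 + 8×108 + 17×11 = 11494 + 864 + 187 = 12545
Index = 13885 / 12545 × 100 = 110.6815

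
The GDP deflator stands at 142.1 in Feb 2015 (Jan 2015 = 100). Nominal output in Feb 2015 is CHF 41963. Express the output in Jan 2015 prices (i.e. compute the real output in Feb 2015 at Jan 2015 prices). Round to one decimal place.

Real = Nominal ÷ (Index/100) = 41963 ÷ (142.1/100)
     = 41963 ÷ 1.421 = 29530.6122

29530.6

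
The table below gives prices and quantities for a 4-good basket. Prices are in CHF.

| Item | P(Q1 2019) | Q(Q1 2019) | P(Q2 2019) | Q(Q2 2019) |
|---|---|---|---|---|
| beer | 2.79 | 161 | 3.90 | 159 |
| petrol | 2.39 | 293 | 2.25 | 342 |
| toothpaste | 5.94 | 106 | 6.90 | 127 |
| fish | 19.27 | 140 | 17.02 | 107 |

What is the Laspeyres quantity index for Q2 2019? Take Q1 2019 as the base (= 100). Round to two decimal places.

91.07

Laspeyres quantity index uses base-period prices as weights.
ΣP(Q1 2019)·Q(Q2 2019) = 2.79×159 + 2.39×342 + 5.94×127 + 19.27×107 = 443.61 + 817.38 + 754.38 + 2061.89 = 4077.26
ΣP(Q1 2019)·Q(Q1 2019) = 2.79×161 + 2.39×293 + 5.94×106 + 19.27×140 = 449.19 + 700.27 + 629.64 + 2697.8 = 4476.9
Index = 4077.26 / 4476.9 × 100 = 91.0733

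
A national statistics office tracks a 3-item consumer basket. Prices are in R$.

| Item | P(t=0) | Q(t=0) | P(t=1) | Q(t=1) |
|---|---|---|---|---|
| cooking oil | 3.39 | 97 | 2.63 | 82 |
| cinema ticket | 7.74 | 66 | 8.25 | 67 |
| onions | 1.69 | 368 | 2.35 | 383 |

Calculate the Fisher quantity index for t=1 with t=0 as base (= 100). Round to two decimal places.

99.51

Laspeyres component (base-period weights):
ΣP(t=0)Q(t=1) = 3.39×82 + 7.74×67 + 1.69×383 = 277.98 + 518.58 + 647.27 = 1443.83
ΣP(t=0)Q(t=0) = 3.39×97 + 7.74×66 + 1.69×368 = 328.83 + 510.84 + 621.92 = 1461.59
L = 1443.83 / 1461.59 × 100 = 98.7849
Paasche component (current-period weights):
ΣP(t=1)Q(t=1) = 2.63×82 + 8.25×67 + 2.35×383 = 215.66 + 552.75 + 900.05 = 1668.46
ΣP(t=1)Q(t=0) = 2.63×97 + 8.25×66 + 2.35×368 = 255.11 + 544.5 + 864.8 = 1664.41
P = 1668.46 / 1664.41 × 100 = 100.2433
Fisher = √(L × P) = √(98.7849 × 100.2433) = 99.5114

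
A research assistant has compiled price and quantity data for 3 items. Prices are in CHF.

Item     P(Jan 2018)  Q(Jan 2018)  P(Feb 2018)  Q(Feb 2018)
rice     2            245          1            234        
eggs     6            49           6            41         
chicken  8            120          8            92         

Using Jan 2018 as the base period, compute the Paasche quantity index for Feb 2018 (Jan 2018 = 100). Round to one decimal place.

81.1

Paasche quantity index uses current-period prices as weights.
ΣP(Feb 2018)·Q(Feb 2018) = 1×234 + 6×41 + 8×92 = 234 + 246 + 736 = 1216
ΣP(Feb 2018)·Q(Jan 2018) = 1×245 + 6×49 + 8×120 = 245 + 294 + 960 = 1499
Index = 1216 / 1499 × 100 = 81.1207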